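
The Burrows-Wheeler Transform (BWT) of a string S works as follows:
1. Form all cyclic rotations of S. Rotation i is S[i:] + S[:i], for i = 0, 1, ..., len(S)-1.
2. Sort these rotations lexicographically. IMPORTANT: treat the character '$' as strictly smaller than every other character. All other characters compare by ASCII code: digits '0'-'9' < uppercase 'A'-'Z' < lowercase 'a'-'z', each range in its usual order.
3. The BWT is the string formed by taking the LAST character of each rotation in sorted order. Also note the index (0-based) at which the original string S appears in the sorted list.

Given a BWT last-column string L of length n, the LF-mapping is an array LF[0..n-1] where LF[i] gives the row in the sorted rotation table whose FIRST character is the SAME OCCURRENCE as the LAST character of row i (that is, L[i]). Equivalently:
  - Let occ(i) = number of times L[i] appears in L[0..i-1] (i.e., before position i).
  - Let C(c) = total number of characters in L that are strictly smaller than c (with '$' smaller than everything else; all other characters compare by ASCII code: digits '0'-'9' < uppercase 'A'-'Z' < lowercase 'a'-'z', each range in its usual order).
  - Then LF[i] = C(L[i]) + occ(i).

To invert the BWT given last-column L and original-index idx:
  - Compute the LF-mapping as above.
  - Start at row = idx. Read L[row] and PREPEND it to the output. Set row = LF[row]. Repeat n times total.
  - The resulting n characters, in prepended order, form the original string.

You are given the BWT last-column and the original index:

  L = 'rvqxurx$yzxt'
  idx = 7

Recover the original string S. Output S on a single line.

Answer: xrutzxyxvqr$

Derivation:
LF mapping: 2 6 1 7 5 3 8 0 10 11 9 4
Walk LF starting at row 7, prepending L[row]:
  step 1: row=7, L[7]='$', prepend. Next row=LF[7]=0
  step 2: row=0, L[0]='r', prepend. Next row=LF[0]=2
  step 3: row=2, L[2]='q', prepend. Next row=LF[2]=1
  step 4: row=1, L[1]='v', prepend. Next row=LF[1]=6
  step 5: row=6, L[6]='x', prepend. Next row=LF[6]=8
  step 6: row=8, L[8]='y', prepend. Next row=LF[8]=10
  step 7: row=10, L[10]='x', prepend. Next row=LF[10]=9
  step 8: row=9, L[9]='z', prepend. Next row=LF[9]=11
  step 9: row=11, L[11]='t', prepend. Next row=LF[11]=4
  step 10: row=4, L[4]='u', prepend. Next row=LF[4]=5
  step 11: row=5, L[5]='r', prepend. Next row=LF[5]=3
  step 12: row=3, L[3]='x', prepend. Next row=LF[3]=7
Reversed output: xrutzxyxvqr$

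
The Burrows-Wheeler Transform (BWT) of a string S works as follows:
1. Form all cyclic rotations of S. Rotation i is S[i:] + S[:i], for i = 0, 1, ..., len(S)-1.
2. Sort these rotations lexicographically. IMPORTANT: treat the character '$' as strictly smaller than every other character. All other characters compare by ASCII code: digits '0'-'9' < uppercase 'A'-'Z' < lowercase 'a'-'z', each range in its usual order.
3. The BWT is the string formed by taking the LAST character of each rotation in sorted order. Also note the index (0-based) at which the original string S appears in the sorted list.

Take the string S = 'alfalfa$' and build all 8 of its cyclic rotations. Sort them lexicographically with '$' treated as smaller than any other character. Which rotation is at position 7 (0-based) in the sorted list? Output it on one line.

All 8 rotations (rotation i = S[i:]+S[:i]):
  rot[0] = alfalfa$
  rot[1] = lfalfa$a
  rot[2] = falfa$al
  rot[3] = alfa$alf
  rot[4] = lfa$alfa
  rot[5] = fa$alfal
  rot[6] = a$alfalf
  rot[7] = $alfalfa
Sorted (with $ < everything):
  sorted[0] = $alfalfa
  sorted[1] = a$alfalf
  sorted[2] = alfa$alf
  sorted[3] = alfalfa$
  sorted[4] = fa$alfal
  sorted[5] = falfa$al
  sorted[6] = lfa$alfa
  sorted[7] = lfalfa$a
sorted[7] = lfalfa$a

Answer: lfalfa$a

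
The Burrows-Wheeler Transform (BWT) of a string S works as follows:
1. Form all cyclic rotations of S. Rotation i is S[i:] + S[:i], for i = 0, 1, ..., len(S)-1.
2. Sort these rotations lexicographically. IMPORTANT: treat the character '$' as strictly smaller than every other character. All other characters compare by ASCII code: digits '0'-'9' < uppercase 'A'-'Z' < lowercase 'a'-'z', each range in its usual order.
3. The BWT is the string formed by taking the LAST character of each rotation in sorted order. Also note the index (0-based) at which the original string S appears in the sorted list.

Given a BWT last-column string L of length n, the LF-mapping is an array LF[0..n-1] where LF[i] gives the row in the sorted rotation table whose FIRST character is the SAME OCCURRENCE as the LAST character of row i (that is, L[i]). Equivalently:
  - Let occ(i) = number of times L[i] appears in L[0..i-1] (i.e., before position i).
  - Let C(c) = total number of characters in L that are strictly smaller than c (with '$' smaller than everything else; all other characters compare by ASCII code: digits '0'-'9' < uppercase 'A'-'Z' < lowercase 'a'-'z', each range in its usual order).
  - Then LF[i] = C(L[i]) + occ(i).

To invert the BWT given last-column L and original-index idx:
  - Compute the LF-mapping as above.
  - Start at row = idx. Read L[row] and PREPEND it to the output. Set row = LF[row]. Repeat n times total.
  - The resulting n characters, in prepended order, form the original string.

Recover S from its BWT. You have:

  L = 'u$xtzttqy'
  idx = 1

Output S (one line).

Answer: qyztxttu$

Derivation:
LF mapping: 5 0 6 2 8 3 4 1 7
Walk LF starting at row 1, prepending L[row]:
  step 1: row=1, L[1]='$', prepend. Next row=LF[1]=0
  step 2: row=0, L[0]='u', prepend. Next row=LF[0]=5
  step 3: row=5, L[5]='t', prepend. Next row=LF[5]=3
  step 4: row=3, L[3]='t', prepend. Next row=LF[3]=2
  step 5: row=2, L[2]='x', prepend. Next row=LF[2]=6
  step 6: row=6, L[6]='t', prepend. Next row=LF[6]=4
  step 7: row=4, L[4]='z', prepend. Next row=LF[4]=8
  step 8: row=8, L[8]='y', prepend. Next row=LF[8]=7
  step 9: row=7, L[7]='q', prepend. Next row=LF[7]=1
Reversed output: qyztxttu$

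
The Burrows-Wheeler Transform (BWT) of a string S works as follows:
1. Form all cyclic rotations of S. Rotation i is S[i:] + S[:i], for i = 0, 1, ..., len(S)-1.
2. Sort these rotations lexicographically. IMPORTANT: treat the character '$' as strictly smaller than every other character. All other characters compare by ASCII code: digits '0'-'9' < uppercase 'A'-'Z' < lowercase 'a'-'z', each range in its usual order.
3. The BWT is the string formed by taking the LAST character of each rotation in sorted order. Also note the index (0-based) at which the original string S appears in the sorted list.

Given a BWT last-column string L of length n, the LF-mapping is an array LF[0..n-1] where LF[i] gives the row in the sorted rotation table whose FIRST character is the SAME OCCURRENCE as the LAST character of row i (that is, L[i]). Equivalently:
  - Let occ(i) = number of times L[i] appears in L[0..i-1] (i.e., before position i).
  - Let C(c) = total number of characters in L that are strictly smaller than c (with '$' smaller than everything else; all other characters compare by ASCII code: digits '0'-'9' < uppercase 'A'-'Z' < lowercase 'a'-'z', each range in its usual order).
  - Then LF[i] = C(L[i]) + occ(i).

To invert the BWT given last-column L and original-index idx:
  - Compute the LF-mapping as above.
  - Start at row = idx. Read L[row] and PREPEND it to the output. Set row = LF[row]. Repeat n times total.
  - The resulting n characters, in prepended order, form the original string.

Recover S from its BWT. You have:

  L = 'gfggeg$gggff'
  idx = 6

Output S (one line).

LF mapping: 5 2 6 7 1 8 0 9 10 11 3 4
Walk LF starting at row 6, prepending L[row]:
  step 1: row=6, L[6]='$', prepend. Next row=LF[6]=0
  step 2: row=0, L[0]='g', prepend. Next row=LF[0]=5
  step 3: row=5, L[5]='g', prepend. Next row=LF[5]=8
  step 4: row=8, L[8]='g', prepend. Next row=LF[8]=10
  step 5: row=10, L[10]='f', prepend. Next row=LF[10]=3
  step 6: row=3, L[3]='g', prepend. Next row=LF[3]=7
  step 7: row=7, L[7]='g', prepend. Next row=LF[7]=9
  step 8: row=9, L[9]='g', prepend. Next row=LF[9]=11
  step 9: row=11, L[11]='f', prepend. Next row=LF[11]=4
  step 10: row=4, L[4]='e', prepend. Next row=LF[4]=1
  step 11: row=1, L[1]='f', prepend. Next row=LF[1]=2
  step 12: row=2, L[2]='g', prepend. Next row=LF[2]=6
Reversed output: gfefgggfggg$

Answer: gfefgggfggg$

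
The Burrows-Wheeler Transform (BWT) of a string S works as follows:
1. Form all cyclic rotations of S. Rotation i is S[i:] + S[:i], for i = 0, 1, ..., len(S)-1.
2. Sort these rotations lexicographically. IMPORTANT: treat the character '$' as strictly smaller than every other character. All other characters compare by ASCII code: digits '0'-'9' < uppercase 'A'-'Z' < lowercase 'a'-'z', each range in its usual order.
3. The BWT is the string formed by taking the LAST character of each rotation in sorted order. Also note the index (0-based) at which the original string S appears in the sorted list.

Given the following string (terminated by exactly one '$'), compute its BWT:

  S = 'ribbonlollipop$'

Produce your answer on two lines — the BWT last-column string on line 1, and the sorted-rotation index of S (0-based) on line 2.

Answer: pibrllonolbpoi$
14

Derivation:
All 15 rotations (rotation i = S[i:]+S[:i]):
  rot[0] = ribbonlollipop$
  rot[1] = ibbonlollipop$r
  rot[2] = bbonlollipop$ri
  rot[3] = bonlollipop$rib
  rot[4] = onlollipop$ribb
  rot[5] = nlollipop$ribbo
  rot[6] = lollipop$ribbon
  rot[7] = ollipop$ribbonl
  rot[8] = llipop$ribbonlo
  rot[9] = lipop$ribbonlol
  rot[10] = ipop$ribbonloll
  rot[11] = pop$ribbonlolli
  rot[12] = op$ribbonlollip
  rot[13] = p$ribbonlollipo
  rot[14] = $ribbonlollipop
Sorted (with $ < everything):
  sorted[0] = $ribbonlollipop  (last char: 'p')
  sorted[1] = bbonlollipop$ri  (last char: 'i')
  sorted[2] = bonlollipop$rib  (last char: 'b')
  sorted[3] = ibbonlollipop$r  (last char: 'r')
  sorted[4] = ipop$ribbonloll  (last char: 'l')
  sorted[5] = lipop$ribbonlol  (last char: 'l')
  sorted[6] = llipop$ribbonlo  (last char: 'o')
  sorted[7] = lollipop$ribbon  (last char: 'n')
  sorted[8] = nlollipop$ribbo  (last char: 'o')
  sorted[9] = ollipop$ribbonl  (last char: 'l')
  sorted[10] = onlollipop$ribb  (last char: 'b')
  sorted[11] = op$ribbonlollip  (last char: 'p')
  sorted[12] = p$ribbonlollipo  (last char: 'o')
  sorted[13] = pop$ribbonlolli  (last char: 'i')
  sorted[14] = ribbonlollipop$  (last char: '$')
Last column: pibrllonolbpoi$
Original string S is at sorted index 14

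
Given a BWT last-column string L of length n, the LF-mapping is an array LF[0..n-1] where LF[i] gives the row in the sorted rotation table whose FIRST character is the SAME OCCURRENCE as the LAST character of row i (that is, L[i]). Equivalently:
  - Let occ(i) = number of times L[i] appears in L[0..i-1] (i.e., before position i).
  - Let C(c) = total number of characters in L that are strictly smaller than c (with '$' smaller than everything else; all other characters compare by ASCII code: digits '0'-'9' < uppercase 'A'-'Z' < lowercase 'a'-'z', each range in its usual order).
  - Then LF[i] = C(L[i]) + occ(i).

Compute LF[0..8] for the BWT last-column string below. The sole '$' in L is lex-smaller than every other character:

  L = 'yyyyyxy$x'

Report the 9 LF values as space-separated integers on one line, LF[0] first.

Char counts: '$':1, 'x':2, 'y':6
C (first-col start): C('$')=0, C('x')=1, C('y')=3
L[0]='y': occ=0, LF[0]=C('y')+0=3+0=3
L[1]='y': occ=1, LF[1]=C('y')+1=3+1=4
L[2]='y': occ=2, LF[2]=C('y')+2=3+2=5
L[3]='y': occ=3, LF[3]=C('y')+3=3+3=6
L[4]='y': occ=4, LF[4]=C('y')+4=3+4=7
L[5]='x': occ=0, LF[5]=C('x')+0=1+0=1
L[6]='y': occ=5, LF[6]=C('y')+5=3+5=8
L[7]='$': occ=0, LF[7]=C('$')+0=0+0=0
L[8]='x': occ=1, LF[8]=C('x')+1=1+1=2

Answer: 3 4 5 6 7 1 8 0 2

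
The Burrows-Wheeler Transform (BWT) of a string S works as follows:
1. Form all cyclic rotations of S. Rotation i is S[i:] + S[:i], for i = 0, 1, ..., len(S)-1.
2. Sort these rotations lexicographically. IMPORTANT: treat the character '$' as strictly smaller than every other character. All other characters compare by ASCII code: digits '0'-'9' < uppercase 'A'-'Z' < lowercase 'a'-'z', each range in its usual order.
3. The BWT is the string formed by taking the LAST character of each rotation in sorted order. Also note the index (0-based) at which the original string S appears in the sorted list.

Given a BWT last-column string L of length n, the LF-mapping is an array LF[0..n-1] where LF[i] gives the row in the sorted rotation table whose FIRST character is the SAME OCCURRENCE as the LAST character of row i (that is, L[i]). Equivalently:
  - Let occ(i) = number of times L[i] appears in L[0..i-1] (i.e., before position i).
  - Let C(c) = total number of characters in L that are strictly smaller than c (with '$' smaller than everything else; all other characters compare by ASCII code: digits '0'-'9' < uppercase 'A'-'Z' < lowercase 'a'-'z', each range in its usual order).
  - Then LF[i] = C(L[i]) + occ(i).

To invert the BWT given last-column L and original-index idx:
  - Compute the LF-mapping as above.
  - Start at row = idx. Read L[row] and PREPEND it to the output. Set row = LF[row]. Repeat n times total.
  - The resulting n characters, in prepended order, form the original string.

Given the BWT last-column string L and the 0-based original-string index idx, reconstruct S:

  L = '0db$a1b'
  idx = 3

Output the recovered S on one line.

Answer: ab1bd0$

Derivation:
LF mapping: 1 6 4 0 3 2 5
Walk LF starting at row 3, prepending L[row]:
  step 1: row=3, L[3]='$', prepend. Next row=LF[3]=0
  step 2: row=0, L[0]='0', prepend. Next row=LF[0]=1
  step 3: row=1, L[1]='d', prepend. Next row=LF[1]=6
  step 4: row=6, L[6]='b', prepend. Next row=LF[6]=5
  step 5: row=5, L[5]='1', prepend. Next row=LF[5]=2
  step 6: row=2, L[2]='b', prepend. Next row=LF[2]=4
  step 7: row=4, L[4]='a', prepend. Next row=LF[4]=3
Reversed output: ab1bd0$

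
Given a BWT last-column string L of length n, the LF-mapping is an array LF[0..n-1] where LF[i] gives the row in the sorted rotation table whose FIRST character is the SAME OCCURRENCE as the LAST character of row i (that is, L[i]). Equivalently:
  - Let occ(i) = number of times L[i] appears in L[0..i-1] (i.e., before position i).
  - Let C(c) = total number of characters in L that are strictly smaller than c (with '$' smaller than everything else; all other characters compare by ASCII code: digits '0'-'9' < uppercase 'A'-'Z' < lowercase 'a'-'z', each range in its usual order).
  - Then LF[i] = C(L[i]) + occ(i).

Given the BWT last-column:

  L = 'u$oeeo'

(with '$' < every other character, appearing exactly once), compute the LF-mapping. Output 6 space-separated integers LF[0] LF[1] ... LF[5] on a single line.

Char counts: '$':1, 'e':2, 'o':2, 'u':1
C (first-col start): C('$')=0, C('e')=1, C('o')=3, C('u')=5
L[0]='u': occ=0, LF[0]=C('u')+0=5+0=5
L[1]='$': occ=0, LF[1]=C('$')+0=0+0=0
L[2]='o': occ=0, LF[2]=C('o')+0=3+0=3
L[3]='e': occ=0, LF[3]=C('e')+0=1+0=1
L[4]='e': occ=1, LF[4]=C('e')+1=1+1=2
L[5]='o': occ=1, LF[5]=C('o')+1=3+1=4

Answer: 5 0 3 1 2 4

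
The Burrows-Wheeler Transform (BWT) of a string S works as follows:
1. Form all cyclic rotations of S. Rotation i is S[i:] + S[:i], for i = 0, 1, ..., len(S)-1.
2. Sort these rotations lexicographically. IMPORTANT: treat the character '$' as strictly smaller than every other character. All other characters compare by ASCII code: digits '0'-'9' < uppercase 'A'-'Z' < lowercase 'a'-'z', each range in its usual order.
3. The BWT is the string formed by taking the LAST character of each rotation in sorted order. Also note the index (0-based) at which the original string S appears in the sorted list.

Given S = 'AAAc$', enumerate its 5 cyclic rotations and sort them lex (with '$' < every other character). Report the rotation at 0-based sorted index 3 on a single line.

Answer: Ac$AA

Derivation:
All 5 rotations (rotation i = S[i:]+S[:i]):
  rot[0] = AAAc$
  rot[1] = AAc$A
  rot[2] = Ac$AA
  rot[3] = c$AAA
  rot[4] = $AAAc
Sorted (with $ < everything):
  sorted[0] = $AAAc
  sorted[1] = AAAc$
  sorted[2] = AAc$A
  sorted[3] = Ac$AA
  sorted[4] = c$AAA
sorted[3] = Ac$AA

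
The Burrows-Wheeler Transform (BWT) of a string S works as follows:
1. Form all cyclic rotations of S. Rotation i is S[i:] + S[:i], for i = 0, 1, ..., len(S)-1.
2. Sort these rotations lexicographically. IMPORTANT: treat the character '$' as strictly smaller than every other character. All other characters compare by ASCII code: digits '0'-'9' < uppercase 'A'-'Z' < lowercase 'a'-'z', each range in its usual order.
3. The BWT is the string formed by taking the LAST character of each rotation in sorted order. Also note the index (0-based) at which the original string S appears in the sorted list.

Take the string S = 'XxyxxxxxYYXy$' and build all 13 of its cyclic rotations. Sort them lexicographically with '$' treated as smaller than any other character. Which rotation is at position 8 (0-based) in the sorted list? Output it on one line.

Answer: xxxxYYXy$Xxyx

Derivation:
All 13 rotations (rotation i = S[i:]+S[:i]):
  rot[0] = XxyxxxxxYYXy$
  rot[1] = xyxxxxxYYXy$X
  rot[2] = yxxxxxYYXy$Xx
  rot[3] = xxxxxYYXy$Xxy
  rot[4] = xxxxYYXy$Xxyx
  rot[5] = xxxYYXy$Xxyxx
  rot[6] = xxYYXy$Xxyxxx
  rot[7] = xYYXy$Xxyxxxx
  rot[8] = YYXy$Xxyxxxxx
  rot[9] = YXy$XxyxxxxxY
  rot[10] = Xy$XxyxxxxxYY
  rot[11] = y$XxyxxxxxYYX
  rot[12] = $XxyxxxxxYYXy
Sorted (with $ < everything):
  sorted[0] = $XxyxxxxxYYXy
  sorted[1] = XxyxxxxxYYXy$
  sorted[2] = Xy$XxyxxxxxYY
  sorted[3] = YXy$XxyxxxxxY
  sorted[4] = YYXy$Xxyxxxxx
  sorted[5] = xYYXy$Xxyxxxx
  sorted[6] = xxYYXy$Xxyxxx
  sorted[7] = xxxYYXy$Xxyxx
  sorted[8] = xxxxYYXy$Xxyx
  sorted[9] = xxxxxYYXy$Xxy
  sorted[10] = xyxxxxxYYXy$X
  sorted[11] = y$XxyxxxxxYYX
  sorted[12] = yxxxxxYYXy$Xx
sorted[8] = xxxxYYXy$Xxyx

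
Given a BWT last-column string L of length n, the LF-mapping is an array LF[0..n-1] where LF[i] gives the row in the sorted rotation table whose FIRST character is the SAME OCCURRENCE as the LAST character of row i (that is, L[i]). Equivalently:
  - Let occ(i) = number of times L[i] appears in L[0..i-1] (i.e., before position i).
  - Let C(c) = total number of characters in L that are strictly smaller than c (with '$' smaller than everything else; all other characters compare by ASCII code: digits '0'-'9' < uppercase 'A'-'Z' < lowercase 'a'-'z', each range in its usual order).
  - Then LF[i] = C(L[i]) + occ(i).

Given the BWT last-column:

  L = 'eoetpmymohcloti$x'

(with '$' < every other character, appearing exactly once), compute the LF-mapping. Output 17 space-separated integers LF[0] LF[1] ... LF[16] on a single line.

Char counts: '$':1, 'c':1, 'e':2, 'h':1, 'i':1, 'l':1, 'm':2, 'o':3, 'p':1, 't':2, 'x':1, 'y':1
C (first-col start): C('$')=0, C('c')=1, C('e')=2, C('h')=4, C('i')=5, C('l')=6, C('m')=7, C('o')=9, C('p')=12, C('t')=13, C('x')=15, C('y')=16
L[0]='e': occ=0, LF[0]=C('e')+0=2+0=2
L[1]='o': occ=0, LF[1]=C('o')+0=9+0=9
L[2]='e': occ=1, LF[2]=C('e')+1=2+1=3
L[3]='t': occ=0, LF[3]=C('t')+0=13+0=13
L[4]='p': occ=0, LF[4]=C('p')+0=12+0=12
L[5]='m': occ=0, LF[5]=C('m')+0=7+0=7
L[6]='y': occ=0, LF[6]=C('y')+0=16+0=16
L[7]='m': occ=1, LF[7]=C('m')+1=7+1=8
L[8]='o': occ=1, LF[8]=C('o')+1=9+1=10
L[9]='h': occ=0, LF[9]=C('h')+0=4+0=4
L[10]='c': occ=0, LF[10]=C('c')+0=1+0=1
L[11]='l': occ=0, LF[11]=C('l')+0=6+0=6
L[12]='o': occ=2, LF[12]=C('o')+2=9+2=11
L[13]='t': occ=1, LF[13]=C('t')+1=13+1=14
L[14]='i': occ=0, LF[14]=C('i')+0=5+0=5
L[15]='$': occ=0, LF[15]=C('$')+0=0+0=0
L[16]='x': occ=0, LF[16]=C('x')+0=15+0=15

Answer: 2 9 3 13 12 7 16 8 10 4 1 6 11 14 5 0 15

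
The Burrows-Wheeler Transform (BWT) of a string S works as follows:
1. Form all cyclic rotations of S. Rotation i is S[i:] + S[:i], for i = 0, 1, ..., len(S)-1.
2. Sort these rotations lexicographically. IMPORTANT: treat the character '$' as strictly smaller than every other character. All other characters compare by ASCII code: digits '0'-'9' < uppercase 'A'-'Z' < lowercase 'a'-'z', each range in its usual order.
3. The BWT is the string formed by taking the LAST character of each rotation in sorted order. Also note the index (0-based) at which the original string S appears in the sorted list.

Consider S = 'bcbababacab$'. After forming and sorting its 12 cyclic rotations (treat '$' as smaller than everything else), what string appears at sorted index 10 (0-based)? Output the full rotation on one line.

All 12 rotations (rotation i = S[i:]+S[:i]):
  rot[0] = bcbababacab$
  rot[1] = cbababacab$b
  rot[2] = bababacab$bc
  rot[3] = ababacab$bcb
  rot[4] = babacab$bcba
  rot[5] = abacab$bcbab
  rot[6] = bacab$bcbaba
  rot[7] = acab$bcbabab
  rot[8] = cab$bcbababa
  rot[9] = ab$bcbababac
  rot[10] = b$bcbababaca
  rot[11] = $bcbababacab
Sorted (with $ < everything):
  sorted[0] = $bcbababacab
  sorted[1] = ab$bcbababac
  sorted[2] = ababacab$bcb
  sorted[3] = abacab$bcbab
  sorted[4] = acab$bcbabab
  sorted[5] = b$bcbababaca
  sorted[6] = bababacab$bc
  sorted[7] = babacab$bcba
  sorted[8] = bacab$bcbaba
  sorted[9] = bcbababacab$
  sorted[10] = cab$bcbababa
  sorted[11] = cbababacab$b
sorted[10] = cab$bcbababa

Answer: cab$bcbababa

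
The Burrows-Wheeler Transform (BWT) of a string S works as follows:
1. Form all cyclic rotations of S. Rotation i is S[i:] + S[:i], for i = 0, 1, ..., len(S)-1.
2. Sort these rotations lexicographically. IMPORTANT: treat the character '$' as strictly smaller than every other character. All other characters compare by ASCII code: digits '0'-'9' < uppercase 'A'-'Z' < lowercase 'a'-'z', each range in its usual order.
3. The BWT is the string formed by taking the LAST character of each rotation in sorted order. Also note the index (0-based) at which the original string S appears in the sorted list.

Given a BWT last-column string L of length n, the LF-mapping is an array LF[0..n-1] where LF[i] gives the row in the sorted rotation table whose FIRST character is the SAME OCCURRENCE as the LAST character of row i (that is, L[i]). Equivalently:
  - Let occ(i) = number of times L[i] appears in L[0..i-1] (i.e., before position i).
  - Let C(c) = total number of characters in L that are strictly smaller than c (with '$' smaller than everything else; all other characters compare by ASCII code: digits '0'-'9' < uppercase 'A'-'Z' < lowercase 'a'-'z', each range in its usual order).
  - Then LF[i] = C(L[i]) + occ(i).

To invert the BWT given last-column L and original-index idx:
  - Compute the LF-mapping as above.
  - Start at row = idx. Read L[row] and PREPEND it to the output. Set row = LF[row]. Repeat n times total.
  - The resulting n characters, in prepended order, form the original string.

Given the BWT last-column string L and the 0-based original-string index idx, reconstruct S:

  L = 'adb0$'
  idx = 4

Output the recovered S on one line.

Answer: d0ba$

Derivation:
LF mapping: 2 4 3 1 0
Walk LF starting at row 4, prepending L[row]:
  step 1: row=4, L[4]='$', prepend. Next row=LF[4]=0
  step 2: row=0, L[0]='a', prepend. Next row=LF[0]=2
  step 3: row=2, L[2]='b', prepend. Next row=LF[2]=3
  step 4: row=3, L[3]='0', prepend. Next row=LF[3]=1
  step 5: row=1, L[1]='d', prepend. Next row=LF[1]=4
Reversed output: d0ba$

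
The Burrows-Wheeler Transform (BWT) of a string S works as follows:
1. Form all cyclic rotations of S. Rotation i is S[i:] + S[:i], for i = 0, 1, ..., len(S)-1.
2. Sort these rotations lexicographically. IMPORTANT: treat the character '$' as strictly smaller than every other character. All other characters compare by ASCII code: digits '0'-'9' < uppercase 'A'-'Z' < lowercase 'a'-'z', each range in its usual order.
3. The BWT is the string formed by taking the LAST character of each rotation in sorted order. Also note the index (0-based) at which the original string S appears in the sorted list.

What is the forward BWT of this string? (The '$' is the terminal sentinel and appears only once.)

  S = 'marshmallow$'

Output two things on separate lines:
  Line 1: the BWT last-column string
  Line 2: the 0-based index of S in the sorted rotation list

Answer: wmmsalh$laro
7

Derivation:
All 12 rotations (rotation i = S[i:]+S[:i]):
  rot[0] = marshmallow$
  rot[1] = arshmallow$m
  rot[2] = rshmallow$ma
  rot[3] = shmallow$mar
  rot[4] = hmallow$mars
  rot[5] = mallow$marsh
  rot[6] = allow$marshm
  rot[7] = llow$marshma
  rot[8] = low$marshmal
  rot[9] = ow$marshmall
  rot[10] = w$marshmallo
  rot[11] = $marshmallow
Sorted (with $ < everything):
  sorted[0] = $marshmallow  (last char: 'w')
  sorted[1] = allow$marshm  (last char: 'm')
  sorted[2] = arshmallow$m  (last char: 'm')
  sorted[3] = hmallow$mars  (last char: 's')
  sorted[4] = llow$marshma  (last char: 'a')
  sorted[5] = low$marshmal  (last char: 'l')
  sorted[6] = mallow$marsh  (last char: 'h')
  sorted[7] = marshmallow$  (last char: '$')
  sorted[8] = ow$marshmall  (last char: 'l')
  sorted[9] = rshmallow$ma  (last char: 'a')
  sorted[10] = shmallow$mar  (last char: 'r')
  sorted[11] = w$marshmallo  (last char: 'o')
Last column: wmmsalh$laro
Original string S is at sorted index 7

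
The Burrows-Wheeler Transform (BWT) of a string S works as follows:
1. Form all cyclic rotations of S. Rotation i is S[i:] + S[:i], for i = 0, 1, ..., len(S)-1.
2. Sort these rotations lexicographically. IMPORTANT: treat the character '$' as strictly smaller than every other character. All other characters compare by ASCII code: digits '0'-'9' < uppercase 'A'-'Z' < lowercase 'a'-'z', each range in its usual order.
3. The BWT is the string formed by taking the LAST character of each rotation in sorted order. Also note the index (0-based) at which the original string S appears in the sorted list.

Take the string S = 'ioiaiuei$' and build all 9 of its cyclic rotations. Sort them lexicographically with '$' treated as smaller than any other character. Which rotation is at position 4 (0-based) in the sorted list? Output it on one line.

Answer: iaiuei$io

Derivation:
All 9 rotations (rotation i = S[i:]+S[:i]):
  rot[0] = ioiaiuei$
  rot[1] = oiaiuei$i
  rot[2] = iaiuei$io
  rot[3] = aiuei$ioi
  rot[4] = iuei$ioia
  rot[5] = uei$ioiai
  rot[6] = ei$ioiaiu
  rot[7] = i$ioiaiue
  rot[8] = $ioiaiuei
Sorted (with $ < everything):
  sorted[0] = $ioiaiuei
  sorted[1] = aiuei$ioi
  sorted[2] = ei$ioiaiu
  sorted[3] = i$ioiaiue
  sorted[4] = iaiuei$io
  sorted[5] = ioiaiuei$
  sorted[6] = iuei$ioia
  sorted[7] = oiaiuei$i
  sorted[8] = uei$ioiai
sorted[4] = iaiuei$io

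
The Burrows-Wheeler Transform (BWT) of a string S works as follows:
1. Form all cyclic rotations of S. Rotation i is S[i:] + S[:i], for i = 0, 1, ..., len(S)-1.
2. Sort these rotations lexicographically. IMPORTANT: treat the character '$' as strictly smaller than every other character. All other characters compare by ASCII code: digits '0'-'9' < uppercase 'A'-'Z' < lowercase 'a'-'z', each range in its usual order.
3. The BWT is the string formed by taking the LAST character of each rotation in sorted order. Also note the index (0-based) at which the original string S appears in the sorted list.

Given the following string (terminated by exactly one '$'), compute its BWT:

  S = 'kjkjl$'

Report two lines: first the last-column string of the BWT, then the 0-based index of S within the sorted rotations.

All 6 rotations (rotation i = S[i:]+S[:i]):
  rot[0] = kjkjl$
  rot[1] = jkjl$k
  rot[2] = kjl$kj
  rot[3] = jl$kjk
  rot[4] = l$kjkj
  rot[5] = $kjkjl
Sorted (with $ < everything):
  sorted[0] = $kjkjl  (last char: 'l')
  sorted[1] = jkjl$k  (last char: 'k')
  sorted[2] = jl$kjk  (last char: 'k')
  sorted[3] = kjkjl$  (last char: '$')
  sorted[4] = kjl$kj  (last char: 'j')
  sorted[5] = l$kjkj  (last char: 'j')
Last column: lkk$jj
Original string S is at sorted index 3

Answer: lkk$jj
3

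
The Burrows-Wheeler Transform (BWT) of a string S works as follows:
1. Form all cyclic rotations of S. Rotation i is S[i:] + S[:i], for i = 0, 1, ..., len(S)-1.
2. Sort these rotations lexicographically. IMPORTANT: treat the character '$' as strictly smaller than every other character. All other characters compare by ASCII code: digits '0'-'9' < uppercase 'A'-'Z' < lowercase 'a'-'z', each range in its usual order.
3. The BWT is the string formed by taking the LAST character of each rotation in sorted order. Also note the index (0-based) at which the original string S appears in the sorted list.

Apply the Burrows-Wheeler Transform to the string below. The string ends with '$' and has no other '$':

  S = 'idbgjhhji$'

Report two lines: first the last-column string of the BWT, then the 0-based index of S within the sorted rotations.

All 10 rotations (rotation i = S[i:]+S[:i]):
  rot[0] = idbgjhhji$
  rot[1] = dbgjhhji$i
  rot[2] = bgjhhji$id
  rot[3] = gjhhji$idb
  rot[4] = jhhji$idbg
  rot[5] = hhji$idbgj
  rot[6] = hji$idbgjh
  rot[7] = ji$idbgjhh
  rot[8] = i$idbgjhhj
  rot[9] = $idbgjhhji
Sorted (with $ < everything):
  sorted[0] = $idbgjhhji  (last char: 'i')
  sorted[1] = bgjhhji$id  (last char: 'd')
  sorted[2] = dbgjhhji$i  (last char: 'i')
  sorted[3] = gjhhji$idb  (last char: 'b')
  sorted[4] = hhji$idbgj  (last char: 'j')
  sorted[5] = hji$idbgjh  (last char: 'h')
  sorted[6] = i$idbgjhhj  (last char: 'j')
  sorted[7] = idbgjhhji$  (last char: '$')
  sorted[8] = jhhji$idbg  (last char: 'g')
  sorted[9] = ji$idbgjhh  (last char: 'h')
Last column: idibjhj$gh
Original string S is at sorted index 7

Answer: idibjhj$gh
7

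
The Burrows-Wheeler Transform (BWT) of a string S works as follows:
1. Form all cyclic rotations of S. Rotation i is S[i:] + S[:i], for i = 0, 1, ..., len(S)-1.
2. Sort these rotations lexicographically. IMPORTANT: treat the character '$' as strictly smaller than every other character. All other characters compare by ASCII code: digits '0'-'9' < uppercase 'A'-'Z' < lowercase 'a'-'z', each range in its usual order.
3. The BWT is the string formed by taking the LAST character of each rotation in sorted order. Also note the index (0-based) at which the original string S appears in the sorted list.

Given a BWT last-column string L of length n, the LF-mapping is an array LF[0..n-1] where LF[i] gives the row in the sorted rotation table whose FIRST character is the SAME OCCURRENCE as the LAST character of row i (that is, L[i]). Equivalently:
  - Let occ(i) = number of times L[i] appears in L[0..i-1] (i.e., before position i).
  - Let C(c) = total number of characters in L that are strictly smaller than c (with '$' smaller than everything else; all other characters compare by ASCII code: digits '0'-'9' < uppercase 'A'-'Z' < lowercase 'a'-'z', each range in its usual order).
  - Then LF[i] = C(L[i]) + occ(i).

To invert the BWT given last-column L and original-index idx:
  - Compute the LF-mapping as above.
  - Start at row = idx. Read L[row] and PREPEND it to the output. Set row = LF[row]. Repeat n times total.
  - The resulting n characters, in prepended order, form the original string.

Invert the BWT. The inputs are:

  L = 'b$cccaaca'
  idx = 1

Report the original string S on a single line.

Answer: acacaccb$

Derivation:
LF mapping: 4 0 5 6 7 1 2 8 3
Walk LF starting at row 1, prepending L[row]:
  step 1: row=1, L[1]='$', prepend. Next row=LF[1]=0
  step 2: row=0, L[0]='b', prepend. Next row=LF[0]=4
  step 3: row=4, L[4]='c', prepend. Next row=LF[4]=7
  step 4: row=7, L[7]='c', prepend. Next row=LF[7]=8
  step 5: row=8, L[8]='a', prepend. Next row=LF[8]=3
  step 6: row=3, L[3]='c', prepend. Next row=LF[3]=6
  step 7: row=6, L[6]='a', prepend. Next row=LF[6]=2
  step 8: row=2, L[2]='c', prepend. Next row=LF[2]=5
  step 9: row=5, L[5]='a', prepend. Next row=LF[5]=1
Reversed output: acacaccb$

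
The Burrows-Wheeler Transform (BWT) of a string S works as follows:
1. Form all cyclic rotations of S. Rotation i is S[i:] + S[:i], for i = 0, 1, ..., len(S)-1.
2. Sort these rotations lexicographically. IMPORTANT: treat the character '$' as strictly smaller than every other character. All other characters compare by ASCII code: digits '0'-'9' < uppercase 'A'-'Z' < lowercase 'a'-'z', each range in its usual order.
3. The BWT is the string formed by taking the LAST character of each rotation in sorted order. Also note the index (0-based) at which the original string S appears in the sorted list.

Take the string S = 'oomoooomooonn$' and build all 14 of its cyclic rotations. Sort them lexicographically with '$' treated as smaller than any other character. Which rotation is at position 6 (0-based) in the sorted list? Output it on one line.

Answer: omoooomooonn$o

Derivation:
All 14 rotations (rotation i = S[i:]+S[:i]):
  rot[0] = oomoooomooonn$
  rot[1] = omoooomooonn$o
  rot[2] = moooomooonn$oo
  rot[3] = oooomooonn$oom
  rot[4] = ooomooonn$oomo
  rot[5] = oomooonn$oomoo
  rot[6] = omooonn$oomooo
  rot[7] = mooonn$oomoooo
  rot[8] = ooonn$oomoooom
  rot[9] = oonn$oomoooomo
  rot[10] = onn$oomoooomoo
  rot[11] = nn$oomoooomooo
  rot[12] = n$oomoooomooon
  rot[13] = $oomoooomooonn
Sorted (with $ < everything):
  sorted[0] = $oomoooomooonn
  sorted[1] = mooonn$oomoooo
  sorted[2] = moooomooonn$oo
  sorted[3] = n$oomoooomooon
  sorted[4] = nn$oomoooomooo
  sorted[5] = omooonn$oomooo
  sorted[6] = omoooomooonn$o
  sorted[7] = onn$oomoooomoo
  sorted[8] = oomooonn$oomoo
  sorted[9] = oomoooomooonn$
  sorted[10] = oonn$oomoooomo
  sorted[11] = ooomooonn$oomo
  sorted[12] = ooonn$oomoooom
  sorted[13] = oooomooonn$oom
sorted[6] = omoooomooonn$o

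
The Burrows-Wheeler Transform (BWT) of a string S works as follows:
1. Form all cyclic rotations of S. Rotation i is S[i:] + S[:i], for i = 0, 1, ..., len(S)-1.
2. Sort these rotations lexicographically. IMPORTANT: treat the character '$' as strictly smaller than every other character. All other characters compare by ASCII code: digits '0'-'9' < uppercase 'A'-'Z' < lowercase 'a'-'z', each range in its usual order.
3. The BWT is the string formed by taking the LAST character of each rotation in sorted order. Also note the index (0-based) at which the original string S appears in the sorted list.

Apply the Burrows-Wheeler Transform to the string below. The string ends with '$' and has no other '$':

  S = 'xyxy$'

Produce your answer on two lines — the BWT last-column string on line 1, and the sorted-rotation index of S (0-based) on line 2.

Answer: yy$xx
2

Derivation:
All 5 rotations (rotation i = S[i:]+S[:i]):
  rot[0] = xyxy$
  rot[1] = yxy$x
  rot[2] = xy$xy
  rot[3] = y$xyx
  rot[4] = $xyxy
Sorted (with $ < everything):
  sorted[0] = $xyxy  (last char: 'y')
  sorted[1] = xy$xy  (last char: 'y')
  sorted[2] = xyxy$  (last char: '$')
  sorted[3] = y$xyx  (last char: 'x')
  sorted[4] = yxy$x  (last char: 'x')
Last column: yy$xx
Original string S is at sorted index 2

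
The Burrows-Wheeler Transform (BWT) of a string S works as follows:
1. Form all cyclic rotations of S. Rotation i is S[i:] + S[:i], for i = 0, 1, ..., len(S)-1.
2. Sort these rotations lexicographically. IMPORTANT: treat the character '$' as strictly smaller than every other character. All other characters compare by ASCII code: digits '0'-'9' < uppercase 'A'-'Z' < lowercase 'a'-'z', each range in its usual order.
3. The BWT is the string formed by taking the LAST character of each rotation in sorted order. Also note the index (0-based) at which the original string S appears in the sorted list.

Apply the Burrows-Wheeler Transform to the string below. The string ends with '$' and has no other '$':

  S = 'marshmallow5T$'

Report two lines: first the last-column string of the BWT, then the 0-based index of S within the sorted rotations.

All 14 rotations (rotation i = S[i:]+S[:i]):
  rot[0] = marshmallow5T$
  rot[1] = arshmallow5T$m
  rot[2] = rshmallow5T$ma
  rot[3] = shmallow5T$mar
  rot[4] = hmallow5T$mars
  rot[5] = mallow5T$marsh
  rot[6] = allow5T$marshm
  rot[7] = llow5T$marshma
  rot[8] = low5T$marshmal
  rot[9] = ow5T$marshmall
  rot[10] = w5T$marshmallo
  rot[11] = 5T$marshmallow
  rot[12] = T$marshmallow5
  rot[13] = $marshmallow5T
Sorted (with $ < everything):
  sorted[0] = $marshmallow5T  (last char: 'T')
  sorted[1] = 5T$marshmallow  (last char: 'w')
  sorted[2] = T$marshmallow5  (last char: '5')
  sorted[3] = allow5T$marshm  (last char: 'm')
  sorted[4] = arshmallow5T$m  (last char: 'm')
  sorted[5] = hmallow5T$mars  (last char: 's')
  sorted[6] = llow5T$marshma  (last char: 'a')
  sorted[7] = low5T$marshmal  (last char: 'l')
  sorted[8] = mallow5T$marsh  (last char: 'h')
  sorted[9] = marshmallow5T$  (last char: '$')
  sorted[10] = ow5T$marshmall  (last char: 'l')
  sorted[11] = rshmallow5T$ma  (last char: 'a')
  sorted[12] = shmallow5T$mar  (last char: 'r')
  sorted[13] = w5T$marshmallo  (last char: 'o')
Last column: Tw5mmsalh$laro
Original string S is at sorted index 9

Answer: Tw5mmsalh$laro
9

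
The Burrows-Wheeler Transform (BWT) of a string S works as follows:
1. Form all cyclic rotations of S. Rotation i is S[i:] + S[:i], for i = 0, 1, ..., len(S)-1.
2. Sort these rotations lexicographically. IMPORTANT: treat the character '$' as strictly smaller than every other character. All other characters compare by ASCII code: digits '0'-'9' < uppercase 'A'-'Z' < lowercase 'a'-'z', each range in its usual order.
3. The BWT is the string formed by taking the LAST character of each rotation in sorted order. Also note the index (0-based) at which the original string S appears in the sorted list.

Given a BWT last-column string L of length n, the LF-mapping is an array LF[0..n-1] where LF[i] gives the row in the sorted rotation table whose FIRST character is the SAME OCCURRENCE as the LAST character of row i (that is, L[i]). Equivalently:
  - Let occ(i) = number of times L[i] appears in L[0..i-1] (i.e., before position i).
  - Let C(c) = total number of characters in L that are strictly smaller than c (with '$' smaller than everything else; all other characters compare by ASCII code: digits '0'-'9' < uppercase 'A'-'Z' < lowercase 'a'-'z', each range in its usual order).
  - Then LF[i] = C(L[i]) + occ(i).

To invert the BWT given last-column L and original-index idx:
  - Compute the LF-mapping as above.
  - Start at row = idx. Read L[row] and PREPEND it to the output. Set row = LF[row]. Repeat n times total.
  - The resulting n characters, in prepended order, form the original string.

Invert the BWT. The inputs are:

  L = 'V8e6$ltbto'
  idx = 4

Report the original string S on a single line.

LF mapping: 3 2 5 1 0 6 8 4 9 7
Walk LF starting at row 4, prepending L[row]:
  step 1: row=4, L[4]='$', prepend. Next row=LF[4]=0
  step 2: row=0, L[0]='V', prepend. Next row=LF[0]=3
  step 3: row=3, L[3]='6', prepend. Next row=LF[3]=1
  step 4: row=1, L[1]='8', prepend. Next row=LF[1]=2
  step 5: row=2, L[2]='e', prepend. Next row=LF[2]=5
  step 6: row=5, L[5]='l', prepend. Next row=LF[5]=6
  step 7: row=6, L[6]='t', prepend. Next row=LF[6]=8
  step 8: row=8, L[8]='t', prepend. Next row=LF[8]=9
  step 9: row=9, L[9]='o', prepend. Next row=LF[9]=7
  step 10: row=7, L[7]='b', prepend. Next row=LF[7]=4
Reversed output: bottle86V$

Answer: bottle86V$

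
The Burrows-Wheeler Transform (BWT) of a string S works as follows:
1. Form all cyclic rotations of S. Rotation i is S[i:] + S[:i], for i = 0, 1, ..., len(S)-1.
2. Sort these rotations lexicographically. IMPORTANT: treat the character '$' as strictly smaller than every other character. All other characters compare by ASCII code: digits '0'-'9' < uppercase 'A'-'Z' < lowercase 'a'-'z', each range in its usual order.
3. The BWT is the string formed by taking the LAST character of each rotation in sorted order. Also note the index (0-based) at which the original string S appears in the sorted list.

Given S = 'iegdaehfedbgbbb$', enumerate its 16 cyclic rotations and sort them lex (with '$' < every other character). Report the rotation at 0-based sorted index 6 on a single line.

All 16 rotations (rotation i = S[i:]+S[:i]):
  rot[0] = iegdaehfedbgbbb$
  rot[1] = egdaehfedbgbbb$i
  rot[2] = gdaehfedbgbbb$ie
  rot[3] = daehfedbgbbb$ieg
  rot[4] = aehfedbgbbb$iegd
  rot[5] = ehfedbgbbb$iegda
  rot[6] = hfedbgbbb$iegdae
  rot[7] = fedbgbbb$iegdaeh
  rot[8] = edbgbbb$iegdaehf
  rot[9] = dbgbbb$iegdaehfe
  rot[10] = bgbbb$iegdaehfed
  rot[11] = gbbb$iegdaehfedb
  rot[12] = bbb$iegdaehfedbg
  rot[13] = bb$iegdaehfedbgb
  rot[14] = b$iegdaehfedbgbb
  rot[15] = $iegdaehfedbgbbb
Sorted (with $ < everything):
  sorted[0] = $iegdaehfedbgbbb
  sorted[1] = aehfedbgbbb$iegd
  sorted[2] = b$iegdaehfedbgbb
  sorted[3] = bb$iegdaehfedbgb
  sorted[4] = bbb$iegdaehfedbg
  sorted[5] = bgbbb$iegdaehfed
  sorted[6] = daehfedbgbbb$ieg
  sorted[7] = dbgbbb$iegdaehfe
  sorted[8] = edbgbbb$iegdaehf
  sorted[9] = egdaehfedbgbbb$i
  sorted[10] = ehfedbgbbb$iegda
  sorted[11] = fedbgbbb$iegdaeh
  sorted[12] = gbbb$iegdaehfedb
  sorted[13] = gdaehfedbgbbb$ie
  sorted[14] = hfedbgbbb$iegdae
  sorted[15] = iegdaehfedbgbbb$
sorted[6] = daehfedbgbbb$ieg

Answer: daehfedbgbbb$ieg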